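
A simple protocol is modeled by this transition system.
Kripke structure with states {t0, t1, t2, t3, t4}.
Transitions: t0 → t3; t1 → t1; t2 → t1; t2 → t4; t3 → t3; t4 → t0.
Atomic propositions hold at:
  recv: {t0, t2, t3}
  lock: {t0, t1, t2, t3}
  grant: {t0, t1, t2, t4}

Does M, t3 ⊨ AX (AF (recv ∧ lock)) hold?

Sat(recv ∧ lock) = {t0, t2, t3}
AF (recv ∧ lock): least fixpoint, start Z0 = {t0, t2, t3}, add states with every successor in Z. Z1 = {t0, t2, t3, t4}; fixed.
Sat(AF (recv ∧ lock)) = {t0, t2, t3, t4}
Sat(AX (AF (recv ∧ lock))) = {s : every successor in {t0, t2, t3, t4}} = {t0, t3, t4}
t3 ∈ Sat(AX (AF (recv ∧ lock))) = {t0, t3, t4}, so the formula holds at t3.

Yes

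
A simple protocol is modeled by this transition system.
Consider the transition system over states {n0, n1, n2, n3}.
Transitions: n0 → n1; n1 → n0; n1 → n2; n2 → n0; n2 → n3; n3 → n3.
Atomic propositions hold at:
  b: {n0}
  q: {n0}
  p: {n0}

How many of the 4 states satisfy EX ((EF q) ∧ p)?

2

EF q: least fixpoint, start Z0 = {n0}, add states with some successor in Z. Z1 = {n0, n1, n2}; fixed.
Sat(EF q) = {n0, n1, n2}
Sat((EF q) ∧ p) = {n0}
Sat(EX ((EF q) ∧ p)) = {s : some successor in {n0}} = {n1, n2}
|Sat(EX ((EF q) ∧ p))| = |{n1, n2}| = 2.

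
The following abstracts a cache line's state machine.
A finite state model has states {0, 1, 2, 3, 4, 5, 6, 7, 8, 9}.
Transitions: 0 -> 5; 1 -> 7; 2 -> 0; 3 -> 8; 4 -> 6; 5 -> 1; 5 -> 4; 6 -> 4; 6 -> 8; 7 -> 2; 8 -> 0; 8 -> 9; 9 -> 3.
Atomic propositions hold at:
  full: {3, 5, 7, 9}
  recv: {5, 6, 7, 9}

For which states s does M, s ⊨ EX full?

Sat(EX full) = {s : some successor in {3, 5, 7, 9}} = {0, 1, 8, 9}

{0, 1, 8, 9}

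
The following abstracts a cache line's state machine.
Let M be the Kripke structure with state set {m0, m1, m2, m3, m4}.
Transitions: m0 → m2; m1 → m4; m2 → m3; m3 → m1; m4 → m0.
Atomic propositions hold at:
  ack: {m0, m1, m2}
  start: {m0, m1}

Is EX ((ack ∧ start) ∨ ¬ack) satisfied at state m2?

Sat(ack ∧ start) = {m0, m1}
Sat(¬ack) = {m3, m4}
Sat((ack ∧ start) ∨ ¬ack) = {m0, m1, m3, m4}
Sat(EX ((ack ∧ start) ∨ ¬ack)) = {s : some successor in {m0, m1, m3, m4}} = {m1, m2, m3, m4}
m2 ∈ Sat(EX ((ack ∧ start) ∨ ¬ack)) = {m1, m2, m3, m4}, so the formula holds at m2.

Yes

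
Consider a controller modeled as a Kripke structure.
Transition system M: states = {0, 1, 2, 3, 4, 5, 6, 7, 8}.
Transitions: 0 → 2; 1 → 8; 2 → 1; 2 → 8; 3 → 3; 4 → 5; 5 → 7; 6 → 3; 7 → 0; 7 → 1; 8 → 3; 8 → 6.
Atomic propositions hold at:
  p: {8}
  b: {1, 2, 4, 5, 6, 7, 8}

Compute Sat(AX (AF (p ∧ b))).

Sat(p ∧ b) = {8}
AF (p ∧ b): least fixpoint, start Z0 = {8}, add states with every successor in Z. Z1 = {1, 8}; Z2 = {1, 2, 8}; Z3 = {0, 1, 2, 8}; Z4 = {0, 1, 2, 7, 8}; Z5 = {0, 1, 2, 5, 7, 8}; Z6 = {0, 1, 2, 4, 5, 7, 8}; fixed.
Sat(AF (p ∧ b)) = {0, 1, 2, 4, 5, 7, 8}
Sat(AX (AF (p ∧ b))) = {s : every successor in {0, 1, 2, 4, 5, 7, 8}} = {0, 1, 2, 4, 5, 7}

{0, 1, 2, 4, 5, 7}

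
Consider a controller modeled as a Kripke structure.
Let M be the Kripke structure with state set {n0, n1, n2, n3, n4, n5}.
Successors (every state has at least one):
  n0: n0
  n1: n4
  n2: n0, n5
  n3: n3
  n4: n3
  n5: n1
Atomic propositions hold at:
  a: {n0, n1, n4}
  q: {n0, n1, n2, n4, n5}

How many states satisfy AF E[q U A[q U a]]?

A[q U a]: least fixpoint, start Z0 = Sat(a) = {n0, n1, n4}, add states in Sat(q) with every successor in Z. Z1 = {n0, n1, n4, n5}; Z2 = {n0, n1, n2, n4, n5}; fixed.
Sat(A[q U a]) = {n0, n1, n2, n4, n5}
E[q U A[q U a]]: least fixpoint, start Z0 = Sat(A[q U a]) = {n0, n1, n2, n4, n5}, add states in Sat(q) with some successor in Z. Already a fixed point.
Sat(E[q U A[q U a]]) = {n0, n1, n2, n4, n5}
AF E[q U A[q U a]]: least fixpoint, start Z0 = {n0, n1, n2, n4, n5}, add states with every successor in Z. Already a fixed point.
Sat(AF E[q U A[q U a]]) = {n0, n1, n2, n4, n5}
|Sat(AF E[q U A[q U a]])| = |{n0, n1, n2, n4, n5}| = 5.

5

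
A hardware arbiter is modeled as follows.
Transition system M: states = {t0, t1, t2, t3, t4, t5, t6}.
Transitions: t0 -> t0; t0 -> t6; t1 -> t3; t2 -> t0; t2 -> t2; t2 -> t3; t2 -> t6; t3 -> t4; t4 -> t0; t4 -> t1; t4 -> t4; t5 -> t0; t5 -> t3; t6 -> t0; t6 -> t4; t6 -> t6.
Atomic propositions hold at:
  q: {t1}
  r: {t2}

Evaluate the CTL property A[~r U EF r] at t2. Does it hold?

Sat(~r) = {t0, t1, t3, t4, t5, t6}
EF r: least fixpoint, start Z0 = {t2}, add states with some successor in Z. Already a fixed point.
Sat(EF r) = {t2}
A[~r U EF r]: least fixpoint, start Z0 = Sat(EF r) = {t2}, add states in Sat(~r) with every successor in Z. Already a fixed point.
Sat(A[~r U EF r]) = {t2}
t2 ∈ Sat(A[~r U EF r]) = {t2}, so the formula holds at t2.

Yes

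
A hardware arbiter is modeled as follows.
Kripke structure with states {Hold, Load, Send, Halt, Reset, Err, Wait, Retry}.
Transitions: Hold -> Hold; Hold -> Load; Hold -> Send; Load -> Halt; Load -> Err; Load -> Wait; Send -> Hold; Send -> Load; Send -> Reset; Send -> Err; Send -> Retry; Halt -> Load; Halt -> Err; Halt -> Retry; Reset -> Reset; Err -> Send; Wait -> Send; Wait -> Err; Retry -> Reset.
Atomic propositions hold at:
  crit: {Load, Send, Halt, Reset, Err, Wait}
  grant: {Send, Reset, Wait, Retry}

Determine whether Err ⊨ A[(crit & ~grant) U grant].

Yes

Sat(~grant) = {Hold, Load, Halt, Err}
Sat(crit & ~grant) = {Load, Halt, Err}
A[(crit & ~grant) U grant]: least fixpoint, start Z0 = Sat(grant) = {Send, Reset, Wait, Retry}, add states in Sat(crit & ~grant) with every successor in Z. Z1 = {Send, Reset, Err, Wait, Retry}; fixed.
Sat(A[(crit & ~grant) U grant]) = {Send, Reset, Err, Wait, Retry}
Err ∈ Sat(A[(crit & ~grant) U grant]) = {Send, Reset, Err, Wait, Retry}, so the formula holds at Err.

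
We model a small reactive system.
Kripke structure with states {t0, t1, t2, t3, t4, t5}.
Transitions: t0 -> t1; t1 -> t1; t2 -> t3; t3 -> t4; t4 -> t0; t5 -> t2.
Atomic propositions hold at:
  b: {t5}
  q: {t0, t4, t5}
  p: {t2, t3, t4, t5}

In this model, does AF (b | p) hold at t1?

No

Sat(b | p) = {t2, t3, t4, t5}
AF (b | p): least fixpoint, start Z0 = {t2, t3, t4, t5}, add states with every successor in Z. Already a fixed point.
Sat(AF (b | p)) = {t2, t3, t4, t5}
t1 ∉ Sat(AF (b | p)) = {t2, t3, t4, t5}, so the formula does not hold at t1.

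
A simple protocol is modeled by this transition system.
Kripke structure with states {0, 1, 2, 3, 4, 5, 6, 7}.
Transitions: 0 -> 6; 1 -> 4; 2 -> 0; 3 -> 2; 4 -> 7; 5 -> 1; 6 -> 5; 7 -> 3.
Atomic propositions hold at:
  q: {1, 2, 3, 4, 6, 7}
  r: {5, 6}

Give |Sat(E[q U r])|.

2

E[q U r]: least fixpoint, start Z0 = Sat(r) = {5, 6}, add states in Sat(q) with some successor in Z. Already a fixed point.
Sat(E[q U r]) = {5, 6}
|Sat(E[q U r])| = |{5, 6}| = 2.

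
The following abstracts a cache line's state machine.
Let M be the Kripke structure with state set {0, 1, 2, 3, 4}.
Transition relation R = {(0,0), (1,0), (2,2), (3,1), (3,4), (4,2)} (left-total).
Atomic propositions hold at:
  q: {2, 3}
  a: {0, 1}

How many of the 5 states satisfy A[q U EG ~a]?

Sat(~a) = {2, 3, 4}
EG ~a: greatest fixpoint, start Z0 = {2, 3, 4}, keep only states in Sat with some successor in Z. Already a fixed point.
Sat(EG ~a) = {2, 3, 4}
A[q U EG ~a]: least fixpoint, start Z0 = Sat(EG ~a) = {2, 3, 4}, add states in Sat(q) with every successor in Z. Already a fixed point.
Sat(A[q U EG ~a]) = {2, 3, 4}
|Sat(A[q U EG ~a])| = |{2, 3, 4}| = 3.

3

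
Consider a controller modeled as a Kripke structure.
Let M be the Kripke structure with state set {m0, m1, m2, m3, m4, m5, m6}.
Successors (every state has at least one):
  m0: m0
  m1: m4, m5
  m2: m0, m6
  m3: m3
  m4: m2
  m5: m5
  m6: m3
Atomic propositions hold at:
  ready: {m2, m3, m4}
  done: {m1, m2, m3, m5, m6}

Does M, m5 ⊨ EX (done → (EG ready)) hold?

EG ready: greatest fixpoint, start Z0 = {m2, m3, m4}, keep only states in Sat with some successor in Z. Z1 = {m3, m4}; Z2 = {m3}; fixed.
Sat(EG ready) = {m3}
Sat(done → (EG ready)) = {m0, m3, m4}
Sat(EX (done → (EG ready))) = {s : some successor in {m0, m3, m4}} = {m0, m1, m2, m3, m6}
m5 ∉ Sat(EX (done → (EG ready))) = {m0, m1, m2, m3, m6}, so the formula does not hold at m5.

No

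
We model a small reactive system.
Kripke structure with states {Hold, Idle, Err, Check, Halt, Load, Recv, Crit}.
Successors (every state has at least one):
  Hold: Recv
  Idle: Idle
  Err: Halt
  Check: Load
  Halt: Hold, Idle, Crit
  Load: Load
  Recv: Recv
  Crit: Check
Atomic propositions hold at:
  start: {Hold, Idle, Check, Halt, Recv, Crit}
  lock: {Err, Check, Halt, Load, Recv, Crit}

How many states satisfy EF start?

7

EF start: least fixpoint, start Z0 = {Hold, Idle, Check, Halt, Recv, Crit}, add states with some successor in Z. Z1 = {Hold, Idle, Err, Check, Halt, Recv, Crit}; fixed.
Sat(EF start) = {Hold, Idle, Err, Check, Halt, Recv, Crit}
|Sat(EF start)| = |{Hold, Idle, Err, Check, Halt, Recv, Crit}| = 7.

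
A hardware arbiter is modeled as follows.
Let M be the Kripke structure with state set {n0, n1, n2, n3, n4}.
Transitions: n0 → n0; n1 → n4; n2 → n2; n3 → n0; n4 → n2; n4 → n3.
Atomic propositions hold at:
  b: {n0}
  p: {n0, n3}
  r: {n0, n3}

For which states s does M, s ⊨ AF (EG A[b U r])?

{n0, n3}

A[b U r]: least fixpoint, start Z0 = Sat(r) = {n0, n3}, add states in Sat(b) with every successor in Z. Already a fixed point.
Sat(A[b U r]) = {n0, n3}
EG A[b U r]: greatest fixpoint, start Z0 = {n0, n3}, keep only states in Sat with some successor in Z. Already a fixed point.
Sat(EG A[b U r]) = {n0, n3}
AF (EG A[b U r]): least fixpoint, start Z0 = {n0, n3}, add states with every successor in Z. Already a fixed point.
Sat(AF (EG A[b U r])) = {n0, n3}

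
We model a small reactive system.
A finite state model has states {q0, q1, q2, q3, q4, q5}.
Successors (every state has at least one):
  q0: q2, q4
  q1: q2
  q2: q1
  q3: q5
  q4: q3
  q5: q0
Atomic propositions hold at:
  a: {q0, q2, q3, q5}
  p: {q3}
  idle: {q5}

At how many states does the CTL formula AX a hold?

Sat(AX a) = {s : every successor in {q0, q2, q3, q5}} = {q1, q3, q4, q5}
|Sat(AX a)| = |{q1, q3, q4, q5}| = 4.

4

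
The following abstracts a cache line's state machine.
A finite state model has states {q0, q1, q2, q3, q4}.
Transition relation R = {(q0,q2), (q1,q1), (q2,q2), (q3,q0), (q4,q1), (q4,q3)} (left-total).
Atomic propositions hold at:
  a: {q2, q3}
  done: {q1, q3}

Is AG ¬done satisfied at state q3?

No

Sat(¬done) = {q0, q2, q4}
AG ¬done: greatest fixpoint, start Z0 = {q0, q2, q4}, keep only states in Sat with every successor in Z. Z1 = {q0, q2}; fixed.
Sat(AG ¬done) = {q0, q2}
q3 ∉ Sat(AG ¬done) = {q0, q2}, so the formula does not hold at q3.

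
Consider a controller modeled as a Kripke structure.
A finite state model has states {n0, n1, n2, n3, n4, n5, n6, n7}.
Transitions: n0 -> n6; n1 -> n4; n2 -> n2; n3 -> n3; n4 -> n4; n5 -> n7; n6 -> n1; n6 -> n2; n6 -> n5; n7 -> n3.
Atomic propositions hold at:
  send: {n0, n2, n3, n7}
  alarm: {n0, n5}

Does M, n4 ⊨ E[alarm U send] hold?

No

E[alarm U send]: least fixpoint, start Z0 = Sat(send) = {n0, n2, n3, n7}, add states in Sat(alarm) with some successor in Z. Z1 = {n0, n2, n3, n5, n7}; fixed.
Sat(E[alarm U send]) = {n0, n2, n3, n5, n7}
n4 ∉ Sat(E[alarm U send]) = {n0, n2, n3, n5, n7}, so the formula does not hold at n4.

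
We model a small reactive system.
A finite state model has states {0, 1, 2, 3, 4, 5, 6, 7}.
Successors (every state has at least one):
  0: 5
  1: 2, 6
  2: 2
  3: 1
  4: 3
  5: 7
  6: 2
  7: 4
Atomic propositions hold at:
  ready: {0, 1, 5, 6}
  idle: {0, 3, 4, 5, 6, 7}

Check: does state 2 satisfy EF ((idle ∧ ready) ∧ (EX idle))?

Sat(idle ∧ ready) = {0, 5, 6}
Sat(EX idle) = {s : some successor in {0, 3, 4, 5, 6, 7}} = {0, 1, 4, 5, 7}
Sat((idle ∧ ready) ∧ (EX idle)) = {0, 5}
EF ((idle ∧ ready) ∧ (EX idle)): least fixpoint, start Z0 = {0, 5}, add states with some successor in Z. Already a fixed point.
Sat(EF ((idle ∧ ready) ∧ (EX idle))) = {0, 5}
2 ∉ Sat(EF ((idle ∧ ready) ∧ (EX idle))) = {0, 5}, so the formula does not hold at 2.

No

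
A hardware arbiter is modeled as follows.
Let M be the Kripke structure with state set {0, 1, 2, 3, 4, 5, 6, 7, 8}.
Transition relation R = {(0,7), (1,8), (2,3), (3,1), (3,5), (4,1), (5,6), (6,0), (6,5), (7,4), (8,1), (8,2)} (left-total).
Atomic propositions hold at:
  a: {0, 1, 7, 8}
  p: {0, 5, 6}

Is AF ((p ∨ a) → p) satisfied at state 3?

Yes

Sat(p ∨ a) = {0, 1, 5, 6, 7, 8}
Sat((p ∨ a) → p) = {0, 2, 3, 4, 5, 6}
AF ((p ∨ a) → p): least fixpoint, start Z0 = {0, 2, 3, 4, 5, 6}, add states with every successor in Z. Z1 = {0, 2, 3, 4, 5, 6, 7}; fixed.
Sat(AF ((p ∨ a) → p)) = {0, 2, 3, 4, 5, 6, 7}
3 ∈ Sat(AF ((p ∨ a) → p)) = {0, 2, 3, 4, 5, 6, 7}, so the formula holds at 3.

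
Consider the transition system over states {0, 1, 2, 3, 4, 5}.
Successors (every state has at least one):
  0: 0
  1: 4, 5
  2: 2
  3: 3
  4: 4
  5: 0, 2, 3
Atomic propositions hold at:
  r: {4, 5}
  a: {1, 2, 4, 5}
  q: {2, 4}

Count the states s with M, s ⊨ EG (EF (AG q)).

4

AG q: greatest fixpoint, start Z0 = {2, 4}, keep only states in Sat with every successor in Z. Already a fixed point.
Sat(AG q) = {2, 4}
EF (AG q): least fixpoint, start Z0 = {2, 4}, add states with some successor in Z. Z1 = {1, 2, 4, 5}; fixed.
Sat(EF (AG q)) = {1, 2, 4, 5}
EG (EF (AG q)): greatest fixpoint, start Z0 = {1, 2, 4, 5}, keep only states in Sat with some successor in Z. Already a fixed point.
Sat(EG (EF (AG q))) = {1, 2, 4, 5}
|Sat(EG (EF (AG q)))| = |{1, 2, 4, 5}| = 4.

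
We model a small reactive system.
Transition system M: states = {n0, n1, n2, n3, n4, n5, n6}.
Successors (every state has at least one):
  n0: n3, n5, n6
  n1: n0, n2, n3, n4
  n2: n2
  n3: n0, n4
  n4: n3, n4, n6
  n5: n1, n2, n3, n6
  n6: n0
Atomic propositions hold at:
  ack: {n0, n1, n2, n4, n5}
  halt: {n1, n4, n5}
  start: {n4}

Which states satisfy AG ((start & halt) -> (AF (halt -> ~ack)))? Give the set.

{n2}

Sat(start & halt) = {n4}
Sat(~ack) = {n3, n6}
Sat(halt -> ~ack) = {n0, n2, n3, n6}
AF (halt -> ~ack): least fixpoint, start Z0 = {n0, n2, n3, n6}, add states with every successor in Z. Already a fixed point.
Sat(AF (halt -> ~ack)) = {n0, n2, n3, n6}
Sat((start & halt) -> (AF (halt -> ~ack))) = {n0, n1, n2, n3, n5, n6}
AG ((start & halt) -> (AF (halt -> ~ack))): greatest fixpoint, start Z0 = {n0, n1, n2, n3, n5, n6}, keep only states in Sat with every successor in Z. Z1 = {n0, n2, n5, n6}; Z2 = {n2, n6}; Z3 = {n2}; fixed.
Sat(AG ((start & halt) -> (AF (halt -> ~ack)))) = {n2}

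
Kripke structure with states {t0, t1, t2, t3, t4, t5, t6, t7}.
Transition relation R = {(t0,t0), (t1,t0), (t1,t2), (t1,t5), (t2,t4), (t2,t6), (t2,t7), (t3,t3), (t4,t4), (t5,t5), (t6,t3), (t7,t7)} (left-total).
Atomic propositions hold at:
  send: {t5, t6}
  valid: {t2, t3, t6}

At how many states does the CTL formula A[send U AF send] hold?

AF send: least fixpoint, start Z0 = {t5, t6}, add states with every successor in Z. Already a fixed point.
Sat(AF send) = {t5, t6}
A[send U AF send]: least fixpoint, start Z0 = Sat(AF send) = {t5, t6}, add states in Sat(send) with every successor in Z. Already a fixed point.
Sat(A[send U AF send]) = {t5, t6}
|Sat(A[send U AF send])| = |{t5, t6}| = 2.

2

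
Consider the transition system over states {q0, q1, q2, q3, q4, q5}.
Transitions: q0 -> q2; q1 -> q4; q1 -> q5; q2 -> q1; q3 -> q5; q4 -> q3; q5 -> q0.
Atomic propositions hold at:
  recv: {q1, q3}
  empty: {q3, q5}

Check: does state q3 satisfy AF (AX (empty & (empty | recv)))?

Sat(empty | recv) = {q1, q3, q5}
Sat(empty & (empty | recv)) = {q3, q5}
Sat(AX (empty & (empty | recv))) = {s : every successor in {q3, q5}} = {q3, q4}
AF (AX (empty & (empty | recv))): least fixpoint, start Z0 = {q3, q4}, add states with every successor in Z. Already a fixed point.
Sat(AF (AX (empty & (empty | recv)))) = {q3, q4}
q3 ∈ Sat(AF (AX (empty & (empty | recv)))) = {q3, q4}, so the formula holds at q3.

Yes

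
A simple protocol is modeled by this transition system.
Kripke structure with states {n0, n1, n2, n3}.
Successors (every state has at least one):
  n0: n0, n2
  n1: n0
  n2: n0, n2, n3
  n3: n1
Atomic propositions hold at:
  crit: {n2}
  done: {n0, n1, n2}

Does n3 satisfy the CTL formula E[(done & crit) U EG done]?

No

Sat(done & crit) = {n2}
EG done: greatest fixpoint, start Z0 = {n0, n1, n2}, keep only states in Sat with some successor in Z. Already a fixed point.
Sat(EG done) = {n0, n1, n2}
E[(done & crit) U EG done]: least fixpoint, start Z0 = Sat(EG done) = {n0, n1, n2}, add states in Sat(done & crit) with some successor in Z. Already a fixed point.
Sat(E[(done & crit) U EG done]) = {n0, n1, n2}
n3 ∉ Sat(E[(done & crit) U EG done]) = {n0, n1, n2}, so the formula does not hold at n3.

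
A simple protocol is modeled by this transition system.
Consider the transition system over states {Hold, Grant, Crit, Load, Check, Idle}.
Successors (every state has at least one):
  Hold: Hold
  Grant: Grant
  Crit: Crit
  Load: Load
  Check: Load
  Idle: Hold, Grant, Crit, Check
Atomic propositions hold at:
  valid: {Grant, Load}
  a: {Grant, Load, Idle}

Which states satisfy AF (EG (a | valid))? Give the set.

Sat(a | valid) = {Grant, Load, Idle}
EG (a | valid): greatest fixpoint, start Z0 = {Grant, Load, Idle}, keep only states in Sat with some successor in Z. Already a fixed point.
Sat(EG (a | valid)) = {Grant, Load, Idle}
AF (EG (a | valid)): least fixpoint, start Z0 = {Grant, Load, Idle}, add states with every successor in Z. Z1 = {Grant, Load, Check, Idle}; fixed.
Sat(AF (EG (a | valid))) = {Grant, Load, Check, Idle}

{Grant, Load, Check, Idle}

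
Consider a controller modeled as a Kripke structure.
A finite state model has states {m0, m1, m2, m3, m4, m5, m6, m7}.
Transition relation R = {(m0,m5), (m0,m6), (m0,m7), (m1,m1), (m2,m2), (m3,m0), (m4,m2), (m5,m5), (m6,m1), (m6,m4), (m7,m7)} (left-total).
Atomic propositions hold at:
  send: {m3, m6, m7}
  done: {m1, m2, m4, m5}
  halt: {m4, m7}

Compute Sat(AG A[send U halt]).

{m7}

A[send U halt]: least fixpoint, start Z0 = Sat(halt) = {m4, m7}, add states in Sat(send) with every successor in Z. Already a fixed point.
Sat(A[send U halt]) = {m4, m7}
AG A[send U halt]: greatest fixpoint, start Z0 = {m4, m7}, keep only states in Sat with every successor in Z. Z1 = {m7}; fixed.
Sat(AG A[send U halt]) = {m7}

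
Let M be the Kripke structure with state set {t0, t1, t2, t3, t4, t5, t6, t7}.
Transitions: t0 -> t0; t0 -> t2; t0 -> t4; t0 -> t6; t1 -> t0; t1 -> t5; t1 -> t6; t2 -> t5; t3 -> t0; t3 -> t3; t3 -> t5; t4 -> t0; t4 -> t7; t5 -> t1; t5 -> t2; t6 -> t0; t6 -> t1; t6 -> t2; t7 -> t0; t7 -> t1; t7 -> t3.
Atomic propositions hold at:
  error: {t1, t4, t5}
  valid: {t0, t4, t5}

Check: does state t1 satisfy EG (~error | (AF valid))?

No

Sat(~error) = {t0, t2, t3, t6, t7}
AF valid: least fixpoint, start Z0 = {t0, t4, t5}, add states with every successor in Z. Z1 = {t0, t2, t4, t5}; fixed.
Sat(AF valid) = {t0, t2, t4, t5}
Sat(~error | (AF valid)) = {t0, t2, t3, t4, t5, t6, t7}
EG (~error | (AF valid)): greatest fixpoint, start Z0 = {t0, t2, t3, t4, t5, t6, t7}, keep only states in Sat with some successor in Z. Already a fixed point.
Sat(EG (~error | (AF valid))) = {t0, t2, t3, t4, t5, t6, t7}
t1 ∉ Sat(EG (~error | (AF valid))) = {t0, t2, t3, t4, t5, t6, t7}, so the formula does not hold at t1.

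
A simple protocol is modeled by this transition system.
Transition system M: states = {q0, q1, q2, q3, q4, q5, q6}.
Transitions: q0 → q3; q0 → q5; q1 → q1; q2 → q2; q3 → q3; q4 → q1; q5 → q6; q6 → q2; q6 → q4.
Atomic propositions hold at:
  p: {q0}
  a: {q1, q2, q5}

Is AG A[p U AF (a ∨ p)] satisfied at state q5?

Sat(a ∨ p) = {q0, q1, q2, q5}
AF (a ∨ p): least fixpoint, start Z0 = {q0, q1, q2, q5}, add states with every successor in Z. Z1 = {q0, q1, q2, q4, q5}; Z2 = {q0, q1, q2, q4, q5, q6}; fixed.
Sat(AF (a ∨ p)) = {q0, q1, q2, q4, q5, q6}
A[p U AF (a ∨ p)]: least fixpoint, start Z0 = Sat(AF (a ∨ p)) = {q0, q1, q2, q4, q5, q6}, add states in Sat(p) with every successor in Z. Already a fixed point.
Sat(A[p U AF (a ∨ p)]) = {q0, q1, q2, q4, q5, q6}
AG A[p U AF (a ∨ p)]: greatest fixpoint, start Z0 = {q0, q1, q2, q4, q5, q6}, keep only states in Sat with every successor in Z. Z1 = {q1, q2, q4, q5, q6}; fixed.
Sat(AG A[p U AF (a ∨ p)]) = {q1, q2, q4, q5, q6}
q5 ∈ Sat(AG A[p U AF (a ∨ p)]) = {q1, q2, q4, q5, q6}, so the formula holds at q5.

Yes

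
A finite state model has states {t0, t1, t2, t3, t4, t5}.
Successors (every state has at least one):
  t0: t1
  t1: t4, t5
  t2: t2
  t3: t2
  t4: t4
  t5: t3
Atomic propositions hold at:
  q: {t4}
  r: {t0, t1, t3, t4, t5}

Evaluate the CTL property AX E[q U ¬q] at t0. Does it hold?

Yes

Sat(¬q) = {t0, t1, t2, t3, t5}
E[q U ¬q]: least fixpoint, start Z0 = Sat(¬q) = {t0, t1, t2, t3, t5}, add states in Sat(q) with some successor in Z. Already a fixed point.
Sat(E[q U ¬q]) = {t0, t1, t2, t3, t5}
Sat(AX E[q U ¬q]) = {s : every successor in {t0, t1, t2, t3, t5}} = {t0, t2, t3, t5}
t0 ∈ Sat(AX E[q U ¬q]) = {t0, t2, t3, t5}, so the formula holds at t0.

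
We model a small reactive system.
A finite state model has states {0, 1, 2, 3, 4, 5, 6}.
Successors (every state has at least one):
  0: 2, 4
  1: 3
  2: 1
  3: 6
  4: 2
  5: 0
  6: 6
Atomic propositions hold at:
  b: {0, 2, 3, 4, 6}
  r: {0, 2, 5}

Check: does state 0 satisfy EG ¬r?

No

Sat(¬r) = {1, 3, 4, 6}
EG ¬r: greatest fixpoint, start Z0 = {1, 3, 4, 6}, keep only states in Sat with some successor in Z. Z1 = {1, 3, 6}; fixed.
Sat(EG ¬r) = {1, 3, 6}
0 ∉ Sat(EG ¬r) = {1, 3, 6}, so the formula does not hold at 0.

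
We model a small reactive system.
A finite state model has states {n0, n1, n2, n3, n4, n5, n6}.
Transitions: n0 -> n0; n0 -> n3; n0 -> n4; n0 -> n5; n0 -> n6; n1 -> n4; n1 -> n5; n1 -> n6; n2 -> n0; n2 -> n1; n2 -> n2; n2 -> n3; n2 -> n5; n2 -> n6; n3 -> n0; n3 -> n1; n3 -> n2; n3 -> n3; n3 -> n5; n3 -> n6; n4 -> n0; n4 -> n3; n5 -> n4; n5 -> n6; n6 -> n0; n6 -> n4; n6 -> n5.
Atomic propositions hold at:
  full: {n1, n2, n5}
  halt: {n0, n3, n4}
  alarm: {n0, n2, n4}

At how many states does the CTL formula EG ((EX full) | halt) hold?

6

Sat(EX full) = {s : some successor in {n1, n2, n5}} = {n0, n1, n2, n3, n6}
Sat((EX full) | halt) = {n0, n1, n2, n3, n4, n6}
EG ((EX full) | halt): greatest fixpoint, start Z0 = {n0, n1, n2, n3, n4, n6}, keep only states in Sat with some successor in Z. Already a fixed point.
Sat(EG ((EX full) | halt)) = {n0, n1, n2, n3, n4, n6}
|Sat(EG ((EX full) | halt))| = |{n0, n1, n2, n3, n4, n6}| = 6.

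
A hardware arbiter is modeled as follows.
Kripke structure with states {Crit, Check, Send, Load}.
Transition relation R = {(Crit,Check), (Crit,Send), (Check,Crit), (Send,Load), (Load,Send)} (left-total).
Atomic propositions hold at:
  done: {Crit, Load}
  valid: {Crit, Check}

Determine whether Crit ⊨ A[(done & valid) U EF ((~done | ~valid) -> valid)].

Sat(done & valid) = {Crit}
Sat(~done) = {Check, Send}
Sat(~valid) = {Send, Load}
Sat(~done | ~valid) = {Check, Send, Load}
Sat((~done | ~valid) -> valid) = {Crit, Check}
EF ((~done | ~valid) -> valid): least fixpoint, start Z0 = {Crit, Check}, add states with some successor in Z. Already a fixed point.
Sat(EF ((~done | ~valid) -> valid)) = {Crit, Check}
A[(done & valid) U EF ((~done | ~valid) -> valid)]: least fixpoint, start Z0 = Sat(EF ((~done | ~valid) -> valid)) = {Crit, Check}, add states in Sat(done & valid) with every successor in Z. Already a fixed point.
Sat(A[(done & valid) U EF ((~done | ~valid) -> valid)]) = {Crit, Check}
Crit ∈ Sat(A[(done & valid) U EF ((~done | ~valid) -> valid)]) = {Crit, Check}, so the formula holds at Crit.

Yes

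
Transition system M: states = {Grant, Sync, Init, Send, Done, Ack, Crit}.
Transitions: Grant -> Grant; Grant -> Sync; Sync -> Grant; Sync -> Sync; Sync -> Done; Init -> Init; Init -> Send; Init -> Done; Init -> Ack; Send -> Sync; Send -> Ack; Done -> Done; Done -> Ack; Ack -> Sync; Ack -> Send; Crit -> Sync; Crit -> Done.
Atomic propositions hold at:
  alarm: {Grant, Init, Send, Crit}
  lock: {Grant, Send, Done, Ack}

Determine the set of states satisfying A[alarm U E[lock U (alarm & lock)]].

{Grant, Send, Done, Ack}

Sat(alarm & lock) = {Grant, Send}
E[lock U (alarm & lock)]: least fixpoint, start Z0 = Sat((alarm & lock)) = {Grant, Send}, add states in Sat(lock) with some successor in Z. Z1 = {Grant, Send, Ack}; Z2 = {Grant, Send, Done, Ack}; fixed.
Sat(E[lock U (alarm & lock)]) = {Grant, Send, Done, Ack}
A[alarm U E[lock U (alarm & lock)]]: least fixpoint, start Z0 = Sat(E[lock U (alarm & lock)]) = {Grant, Send, Done, Ack}, add states in Sat(alarm) with every successor in Z. Already a fixed point.
Sat(A[alarm U E[lock U (alarm & lock)]]) = {Grant, Send, Done, Ack}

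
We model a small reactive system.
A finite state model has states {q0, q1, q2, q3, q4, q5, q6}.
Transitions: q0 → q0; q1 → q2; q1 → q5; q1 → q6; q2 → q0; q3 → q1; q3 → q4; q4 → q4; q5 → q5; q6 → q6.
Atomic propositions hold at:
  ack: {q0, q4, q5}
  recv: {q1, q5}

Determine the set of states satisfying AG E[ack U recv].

{q5}

E[ack U recv]: least fixpoint, start Z0 = Sat(recv) = {q1, q5}, add states in Sat(ack) with some successor in Z. Already a fixed point.
Sat(E[ack U recv]) = {q1, q5}
AG E[ack U recv]: greatest fixpoint, start Z0 = {q1, q5}, keep only states in Sat with every successor in Z. Z1 = {q5}; fixed.
Sat(AG E[ack U recv]) = {q5}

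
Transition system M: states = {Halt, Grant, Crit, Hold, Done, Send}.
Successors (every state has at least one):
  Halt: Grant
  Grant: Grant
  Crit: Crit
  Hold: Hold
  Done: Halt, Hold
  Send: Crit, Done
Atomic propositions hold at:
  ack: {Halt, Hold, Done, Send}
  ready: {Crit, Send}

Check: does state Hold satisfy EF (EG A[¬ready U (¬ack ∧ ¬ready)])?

No

Sat(¬ready) = {Halt, Grant, Hold, Done}
Sat(¬ack) = {Grant, Crit}
Sat(¬ack ∧ ¬ready) = {Grant}
A[¬ready U (¬ack ∧ ¬ready)]: least fixpoint, start Z0 = Sat((¬ack ∧ ¬ready)) = {Grant}, add states in Sat(¬ready) with every successor in Z. Z1 = {Halt, Grant}; fixed.
Sat(A[¬ready U (¬ack ∧ ¬ready)]) = {Halt, Grant}
EG A[¬ready U (¬ack ∧ ¬ready)]: greatest fixpoint, start Z0 = {Halt, Grant}, keep only states in Sat with some successor in Z. Already a fixed point.
Sat(EG A[¬ready U (¬ack ∧ ¬ready)]) = {Halt, Grant}
EF (EG A[¬ready U (¬ack ∧ ¬ready)]): least fixpoint, start Z0 = {Halt, Grant}, add states with some successor in Z. Z1 = {Halt, Grant, Done}; Z2 = {Halt, Grant, Done, Send}; fixed.
Sat(EF (EG A[¬ready U (¬ack ∧ ¬ready)])) = {Halt, Grant, Done, Send}
Hold ∉ Sat(EF (EG A[¬ready U (¬ack ∧ ¬ready)])) = {Halt, Grant, Done, Send}, so the formula does not hold at Hold.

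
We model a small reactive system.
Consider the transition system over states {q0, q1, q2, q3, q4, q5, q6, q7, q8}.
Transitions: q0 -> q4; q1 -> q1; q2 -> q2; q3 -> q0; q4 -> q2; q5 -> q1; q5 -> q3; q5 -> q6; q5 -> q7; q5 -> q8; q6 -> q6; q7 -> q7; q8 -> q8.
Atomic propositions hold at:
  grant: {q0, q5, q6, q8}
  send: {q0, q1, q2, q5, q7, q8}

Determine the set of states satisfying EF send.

{q0, q1, q2, q3, q4, q5, q7, q8}

EF send: least fixpoint, start Z0 = {q0, q1, q2, q5, q7, q8}, add states with some successor in Z. Z1 = {q0, q1, q2, q3, q4, q5, q7, q8}; fixed.
Sat(EF send) = {q0, q1, q2, q3, q4, q5, q7, q8}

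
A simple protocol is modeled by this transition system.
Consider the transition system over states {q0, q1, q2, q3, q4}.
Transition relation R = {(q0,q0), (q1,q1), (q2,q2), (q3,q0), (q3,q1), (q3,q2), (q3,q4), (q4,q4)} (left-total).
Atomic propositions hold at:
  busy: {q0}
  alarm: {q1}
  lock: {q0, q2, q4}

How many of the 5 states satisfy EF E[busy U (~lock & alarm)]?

Sat(~lock) = {q1, q3}
Sat(~lock & alarm) = {q1}
E[busy U (~lock & alarm)]: least fixpoint, start Z0 = Sat((~lock & alarm)) = {q1}, add states in Sat(busy) with some successor in Z. Already a fixed point.
Sat(E[busy U (~lock & alarm)]) = {q1}
EF E[busy U (~lock & alarm)]: least fixpoint, start Z0 = {q1}, add states with some successor in Z. Z1 = {q1, q3}; fixed.
Sat(EF E[busy U (~lock & alarm)]) = {q1, q3}
|Sat(EF E[busy U (~lock & alarm)])| = |{q1, q3}| = 2.

2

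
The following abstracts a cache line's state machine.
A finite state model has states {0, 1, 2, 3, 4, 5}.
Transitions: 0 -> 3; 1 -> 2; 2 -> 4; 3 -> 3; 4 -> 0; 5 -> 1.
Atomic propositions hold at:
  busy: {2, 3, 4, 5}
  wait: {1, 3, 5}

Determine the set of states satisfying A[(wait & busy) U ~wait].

Sat(wait & busy) = {3, 5}
Sat(~wait) = {0, 2, 4}
A[(wait & busy) U ~wait]: least fixpoint, start Z0 = Sat(~wait) = {0, 2, 4}, add states in Sat(wait & busy) with every successor in Z. Already a fixed point.
Sat(A[(wait & busy) U ~wait]) = {0, 2, 4}

{0, 2, 4}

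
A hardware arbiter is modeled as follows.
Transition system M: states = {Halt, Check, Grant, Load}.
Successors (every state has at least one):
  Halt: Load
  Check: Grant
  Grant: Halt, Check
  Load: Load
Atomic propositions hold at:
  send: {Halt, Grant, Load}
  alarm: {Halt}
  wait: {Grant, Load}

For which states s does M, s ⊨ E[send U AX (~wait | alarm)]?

{Grant}

Sat(~wait) = {Halt, Check}
Sat(~wait | alarm) = {Halt, Check}
Sat(AX (~wait | alarm)) = {s : every successor in {Halt, Check}} = {Grant}
E[send U AX (~wait | alarm)]: least fixpoint, start Z0 = Sat(AX (~wait | alarm)) = {Grant}, add states in Sat(send) with some successor in Z. Already a fixed point.
Sat(E[send U AX (~wait | alarm)]) = {Grant}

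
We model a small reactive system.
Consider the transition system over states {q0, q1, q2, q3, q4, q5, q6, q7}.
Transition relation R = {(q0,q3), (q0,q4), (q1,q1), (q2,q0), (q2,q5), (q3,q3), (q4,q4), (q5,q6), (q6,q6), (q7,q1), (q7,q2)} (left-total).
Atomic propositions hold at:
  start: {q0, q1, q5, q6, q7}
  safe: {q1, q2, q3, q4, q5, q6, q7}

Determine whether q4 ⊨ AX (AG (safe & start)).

No

Sat(safe & start) = {q1, q5, q6, q7}
AG (safe & start): greatest fixpoint, start Z0 = {q1, q5, q6, q7}, keep only states in Sat with every successor in Z. Z1 = {q1, q5, q6}; fixed.
Sat(AG (safe & start)) = {q1, q5, q6}
Sat(AX (AG (safe & start))) = {s : every successor in {q1, q5, q6}} = {q1, q5, q6}
q4 ∉ Sat(AX (AG (safe & start))) = {q1, q5, q6}, so the formula does not hold at q4.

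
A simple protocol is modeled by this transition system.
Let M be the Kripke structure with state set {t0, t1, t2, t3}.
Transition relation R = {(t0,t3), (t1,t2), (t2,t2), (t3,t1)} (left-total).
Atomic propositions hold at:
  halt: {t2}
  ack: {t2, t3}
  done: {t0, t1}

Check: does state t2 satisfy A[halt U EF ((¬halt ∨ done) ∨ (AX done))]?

Sat(¬halt) = {t0, t1, t3}
Sat(¬halt ∨ done) = {t0, t1, t3}
Sat(AX done) = {s : every successor in {t0, t1}} = {t3}
Sat((¬halt ∨ done) ∨ (AX done)) = {t0, t1, t3}
EF ((¬halt ∨ done) ∨ (AX done)): least fixpoint, start Z0 = {t0, t1, t3}, add states with some successor in Z. Already a fixed point.
Sat(EF ((¬halt ∨ done) ∨ (AX done))) = {t0, t1, t3}
A[halt U EF ((¬halt ∨ done) ∨ (AX done))]: least fixpoint, start Z0 = Sat(EF ((¬halt ∨ done) ∨ (AX done))) = {t0, t1, t3}, add states in Sat(halt) with every successor in Z. Already a fixed point.
Sat(A[halt U EF ((¬halt ∨ done) ∨ (AX done))]) = {t0, t1, t3}
t2 ∉ Sat(A[halt U EF ((¬halt ∨ done) ∨ (AX done))]) = {t0, t1, t3}, so the formula does not hold at t2.

No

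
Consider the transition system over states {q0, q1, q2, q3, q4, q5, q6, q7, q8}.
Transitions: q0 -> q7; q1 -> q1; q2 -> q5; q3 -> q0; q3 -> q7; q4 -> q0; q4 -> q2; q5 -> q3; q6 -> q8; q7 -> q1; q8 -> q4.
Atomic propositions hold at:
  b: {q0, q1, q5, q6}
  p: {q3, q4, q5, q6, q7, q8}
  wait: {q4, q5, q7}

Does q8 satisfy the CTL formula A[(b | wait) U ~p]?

Sat(b | wait) = {q0, q1, q4, q5, q6, q7}
Sat(~p) = {q0, q1, q2}
A[(b | wait) U ~p]: least fixpoint, start Z0 = Sat(~p) = {q0, q1, q2}, add states in Sat(b | wait) with every successor in Z. Z1 = {q0, q1, q2, q4, q7}; fixed.
Sat(A[(b | wait) U ~p]) = {q0, q1, q2, q4, q7}
q8 ∉ Sat(A[(b | wait) U ~p]) = {q0, q1, q2, q4, q7}, so the formula does not hold at q8.

No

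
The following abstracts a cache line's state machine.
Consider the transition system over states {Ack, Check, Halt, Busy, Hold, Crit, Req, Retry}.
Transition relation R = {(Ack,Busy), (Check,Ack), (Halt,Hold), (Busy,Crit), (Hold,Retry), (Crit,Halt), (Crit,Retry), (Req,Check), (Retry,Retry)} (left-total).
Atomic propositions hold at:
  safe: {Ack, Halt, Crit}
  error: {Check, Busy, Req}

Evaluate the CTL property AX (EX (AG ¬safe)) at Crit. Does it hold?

Sat(¬safe) = {Check, Busy, Hold, Req, Retry}
AG ¬safe: greatest fixpoint, start Z0 = {Check, Busy, Hold, Req, Retry}, keep only states in Sat with every successor in Z. Z1 = {Hold, Req, Retry}; Z2 = {Hold, Retry}; fixed.
Sat(AG ¬safe) = {Hold, Retry}
Sat(EX (AG ¬safe)) = {s : some successor in {Hold, Retry}} = {Halt, Hold, Crit, Retry}
Sat(AX (EX (AG ¬safe))) = {s : every successor in {Halt, Hold, Crit, Retry}} = {Halt, Busy, Hold, Crit, Retry}
Crit ∈ Sat(AX (EX (AG ¬safe))) = {Halt, Busy, Hold, Crit, Retry}, so the formula holds at Crit.

Yes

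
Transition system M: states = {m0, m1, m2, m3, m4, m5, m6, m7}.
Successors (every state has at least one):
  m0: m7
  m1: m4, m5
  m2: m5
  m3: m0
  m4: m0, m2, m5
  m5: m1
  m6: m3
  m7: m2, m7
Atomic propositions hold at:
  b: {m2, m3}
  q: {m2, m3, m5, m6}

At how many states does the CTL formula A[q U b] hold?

A[q U b]: least fixpoint, start Z0 = Sat(b) = {m2, m3}, add states in Sat(q) with every successor in Z. Z1 = {m2, m3, m6}; fixed.
Sat(A[q U b]) = {m2, m3, m6}
|Sat(A[q U b])| = |{m2, m3, m6}| = 3.

3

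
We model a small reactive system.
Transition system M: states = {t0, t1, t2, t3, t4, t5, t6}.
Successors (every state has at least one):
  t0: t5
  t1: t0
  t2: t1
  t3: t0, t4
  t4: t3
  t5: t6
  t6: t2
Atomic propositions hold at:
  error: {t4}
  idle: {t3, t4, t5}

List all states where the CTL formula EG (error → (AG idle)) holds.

{t0, t1, t2, t3, t5, t6}

AG idle: greatest fixpoint, start Z0 = {t3, t4, t5}, keep only states in Sat with every successor in Z. Z1 = {t4}; Z2 = ∅; fixed.
Sat(AG idle) = ∅
Sat(error → (AG idle)) = {t0, t1, t2, t3, t5, t6}
EG (error → (AG idle)): greatest fixpoint, start Z0 = {t0, t1, t2, t3, t5, t6}, keep only states in Sat with some successor in Z. Already a fixed point.
Sat(EG (error → (AG idle))) = {t0, t1, t2, t3, t5, t6}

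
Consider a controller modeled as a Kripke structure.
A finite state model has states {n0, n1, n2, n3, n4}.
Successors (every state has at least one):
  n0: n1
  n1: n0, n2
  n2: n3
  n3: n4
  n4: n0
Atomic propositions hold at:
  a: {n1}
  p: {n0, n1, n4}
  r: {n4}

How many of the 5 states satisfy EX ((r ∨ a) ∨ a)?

2

Sat(r ∨ a) = {n1, n4}
Sat((r ∨ a) ∨ a) = {n1, n4}
Sat(EX ((r ∨ a) ∨ a)) = {s : some successor in {n1, n4}} = {n0, n3}
|Sat(EX ((r ∨ a) ∨ a))| = |{n0, n3}| = 2.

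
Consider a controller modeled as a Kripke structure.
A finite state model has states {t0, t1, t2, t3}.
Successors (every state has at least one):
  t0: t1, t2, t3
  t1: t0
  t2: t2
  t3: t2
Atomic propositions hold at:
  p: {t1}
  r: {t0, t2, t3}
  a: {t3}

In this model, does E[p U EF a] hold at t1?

Yes

EF a: least fixpoint, start Z0 = {t3}, add states with some successor in Z. Z1 = {t0, t3}; Z2 = {t0, t1, t3}; fixed.
Sat(EF a) = {t0, t1, t3}
E[p U EF a]: least fixpoint, start Z0 = Sat(EF a) = {t0, t1, t3}, add states in Sat(p) with some successor in Z. Already a fixed point.
Sat(E[p U EF a]) = {t0, t1, t3}
t1 ∈ Sat(E[p U EF a]) = {t0, t1, t3}, so the formula holds at t1.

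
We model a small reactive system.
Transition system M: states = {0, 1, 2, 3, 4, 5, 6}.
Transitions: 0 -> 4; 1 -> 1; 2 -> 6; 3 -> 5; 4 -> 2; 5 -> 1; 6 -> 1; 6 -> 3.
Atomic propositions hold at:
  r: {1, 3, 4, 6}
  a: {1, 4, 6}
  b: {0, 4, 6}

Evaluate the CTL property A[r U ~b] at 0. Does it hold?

No

Sat(~b) = {1, 2, 3, 5}
A[r U ~b]: least fixpoint, start Z0 = Sat(~b) = {1, 2, 3, 5}, add states in Sat(r) with every successor in Z. Z1 = {1, 2, 3, 4, 5, 6}; fixed.
Sat(A[r U ~b]) = {1, 2, 3, 4, 5, 6}
0 ∉ Sat(A[r U ~b]) = {1, 2, 3, 4, 5, 6}, so the formula does not hold at 0.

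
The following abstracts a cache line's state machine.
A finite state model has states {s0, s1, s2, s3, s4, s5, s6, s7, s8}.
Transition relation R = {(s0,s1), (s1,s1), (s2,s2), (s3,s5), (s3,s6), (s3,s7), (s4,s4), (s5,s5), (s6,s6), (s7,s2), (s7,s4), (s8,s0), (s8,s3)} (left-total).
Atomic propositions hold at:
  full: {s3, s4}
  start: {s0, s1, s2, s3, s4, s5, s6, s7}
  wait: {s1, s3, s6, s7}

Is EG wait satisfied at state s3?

Yes

EG wait: greatest fixpoint, start Z0 = {s1, s3, s6, s7}, keep only states in Sat with some successor in Z. Z1 = {s1, s3, s6}; fixed.
Sat(EG wait) = {s1, s3, s6}
s3 ∈ Sat(EG wait) = {s1, s3, s6}, so the formula holds at s3.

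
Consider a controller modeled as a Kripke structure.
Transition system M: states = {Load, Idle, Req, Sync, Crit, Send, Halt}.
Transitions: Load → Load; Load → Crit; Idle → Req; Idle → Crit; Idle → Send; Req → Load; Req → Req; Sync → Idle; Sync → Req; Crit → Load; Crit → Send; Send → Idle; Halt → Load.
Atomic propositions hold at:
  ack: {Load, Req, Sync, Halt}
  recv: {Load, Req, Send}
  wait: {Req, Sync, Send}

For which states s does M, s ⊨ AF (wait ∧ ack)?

Sat(wait ∧ ack) = {Req, Sync}
AF (wait ∧ ack): least fixpoint, start Z0 = {Req, Sync}, add states with every successor in Z. Already a fixed point.
Sat(AF (wait ∧ ack)) = {Req, Sync}

{Req, Sync}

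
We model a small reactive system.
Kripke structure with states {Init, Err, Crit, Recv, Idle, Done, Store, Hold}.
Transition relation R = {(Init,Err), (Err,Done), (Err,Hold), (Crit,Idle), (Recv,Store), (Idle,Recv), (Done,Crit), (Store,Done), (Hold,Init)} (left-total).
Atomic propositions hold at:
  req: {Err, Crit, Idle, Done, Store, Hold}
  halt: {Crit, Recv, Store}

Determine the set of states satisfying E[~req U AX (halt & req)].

Sat(~req) = {Init, Recv}
Sat(halt & req) = {Crit, Store}
Sat(AX (halt & req)) = {s : every successor in {Crit, Store}} = {Recv, Done}
E[~req U AX (halt & req)]: least fixpoint, start Z0 = Sat(AX (halt & req)) = {Recv, Done}, add states in Sat(~req) with some successor in Z. Already a fixed point.
Sat(E[~req U AX (halt & req)]) = {Recv, Done}

{Recv, Done}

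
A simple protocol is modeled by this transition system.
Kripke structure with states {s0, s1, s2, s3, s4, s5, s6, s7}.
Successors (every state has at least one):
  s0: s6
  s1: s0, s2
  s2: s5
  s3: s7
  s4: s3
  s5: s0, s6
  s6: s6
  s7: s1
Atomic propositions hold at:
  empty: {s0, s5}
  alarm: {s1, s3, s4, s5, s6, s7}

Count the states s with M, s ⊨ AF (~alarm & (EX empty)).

Sat(~alarm) = {s0, s2}
Sat(EX empty) = {s : some successor in {s0, s5}} = {s1, s2, s5}
Sat(~alarm & (EX empty)) = {s2}
AF (~alarm & (EX empty)): least fixpoint, start Z0 = {s2}, add states with every successor in Z. Already a fixed point.
Sat(AF (~alarm & (EX empty))) = {s2}
|Sat(AF (~alarm & (EX empty)))| = |{s2}| = 1.

1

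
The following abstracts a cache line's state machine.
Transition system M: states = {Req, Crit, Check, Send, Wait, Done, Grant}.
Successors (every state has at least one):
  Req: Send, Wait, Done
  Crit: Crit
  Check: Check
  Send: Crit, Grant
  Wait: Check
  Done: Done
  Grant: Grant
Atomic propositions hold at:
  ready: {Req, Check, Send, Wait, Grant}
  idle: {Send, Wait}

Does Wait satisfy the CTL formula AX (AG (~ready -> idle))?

Yes

Sat(~ready) = {Crit, Done}
Sat(~ready -> idle) = {Req, Check, Send, Wait, Grant}
AG (~ready -> idle): greatest fixpoint, start Z0 = {Req, Check, Send, Wait, Grant}, keep only states in Sat with every successor in Z. Z1 = {Check, Wait, Grant}; fixed.
Sat(AG (~ready -> idle)) = {Check, Wait, Grant}
Sat(AX (AG (~ready -> idle))) = {s : every successor in {Check, Wait, Grant}} = {Check, Wait, Grant}
Wait ∈ Sat(AX (AG (~ready -> idle))) = {Check, Wait, Grant}, so the formula holds at Wait.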